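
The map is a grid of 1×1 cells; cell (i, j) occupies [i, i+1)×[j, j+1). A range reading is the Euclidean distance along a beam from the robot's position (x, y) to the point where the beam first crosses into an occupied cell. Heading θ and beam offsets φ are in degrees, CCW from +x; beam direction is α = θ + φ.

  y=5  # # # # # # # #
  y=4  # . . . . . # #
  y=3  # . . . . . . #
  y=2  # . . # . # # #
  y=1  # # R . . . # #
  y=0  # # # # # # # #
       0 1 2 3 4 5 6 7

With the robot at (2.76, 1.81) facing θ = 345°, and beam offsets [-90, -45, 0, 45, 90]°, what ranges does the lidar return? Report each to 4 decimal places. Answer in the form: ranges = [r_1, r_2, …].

beam 1: φ=-90°, α=255°
  cosα=-0.2588 sinα=-0.9659 | (2,1) | tMaxX 2.9364 tMaxY 0.8386 | tΔX 3.8637 tΔY 1.0353
    t=0.8386 [y] (2,0) — stop
  → r_1 = 0.8386
beam 2: φ=-45°, α=300°
  cosα=0.5000 sinα=-0.8660 | (2,1) | tMaxX 0.4800 tMaxY 0.9353 | tΔX 2.0000 tΔY 1.1547
    t=0.4800 [x] (3,1)
    t=0.9353 [y] (3,0) — stop
  → r_2 = 0.9353
beam 3: φ=0°, α=345°
  cosα=0.9659 sinα=-0.2588 | (2,1) | tMaxX 0.2485 tMaxY 3.1296 | tΔX 1.0353 tΔY 3.8637
    t=0.2485 [x] (3,1)
    t=1.2837 [x] (4,1)
    t=2.3190 [x] (5,1)
    t=3.1296 [y] (5,0) — stop
  → r_3 = 3.1296
beam 4: φ=45°, α=30°
  cosα=0.8660 sinα=0.5000 | (2,1) | tMaxX 0.2771 tMaxY 0.3800 | tΔX 1.1547 tΔY 2.0000
    t=0.2771 [x] (3,1)
    t=0.3800 [y] (3,2) — stop
  → r_4 = 0.3800
beam 5: φ=90°, α=75°
  cosα=0.2588 sinα=0.9659 | (2,1) | tMaxX 0.9273 tMaxY 0.1967 | tΔX 3.8637 tΔY 1.0353
    t=0.1967 [y] (2,2)
    t=0.9273 [x] (3,2) — stop
  → r_5 = 0.9273

ranges = [0.8386, 0.9353, 3.1296, 0.3800, 0.9273]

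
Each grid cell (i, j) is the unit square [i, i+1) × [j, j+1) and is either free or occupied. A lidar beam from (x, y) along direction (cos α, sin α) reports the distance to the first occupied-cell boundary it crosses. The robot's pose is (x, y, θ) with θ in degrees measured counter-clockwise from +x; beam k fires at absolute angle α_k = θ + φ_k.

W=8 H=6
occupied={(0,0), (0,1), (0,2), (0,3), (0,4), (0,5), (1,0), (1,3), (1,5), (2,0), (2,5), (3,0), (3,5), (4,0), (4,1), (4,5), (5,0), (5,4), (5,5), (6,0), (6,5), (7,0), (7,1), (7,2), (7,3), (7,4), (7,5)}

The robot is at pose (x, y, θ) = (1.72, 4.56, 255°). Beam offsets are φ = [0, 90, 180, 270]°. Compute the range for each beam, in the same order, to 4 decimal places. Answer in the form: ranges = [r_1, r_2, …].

beam 1: φ=0°, α=255°
  dir = (cos 255°, sin 255°) = (-0.2588, -0.9659); from cell (1,4)
  next x-line at t=2.7819, next y-line at t=0.5798; Δt_x=3.8637, Δt_y=1.0353
    y: enter (1,3) at t=0.5798 ← occupied
  → r_1 = 0.5798
beam 2: φ=90°, α=345°
  dir = (cos 345°, sin 345°) = (0.9659, -0.2588); from cell (1,4)
  next x-line at t=0.2899, next y-line at t=2.1637; Δt_x=1.0353, Δt_y=3.8637
    x: enter (2,4) at t=0.2899
    x: enter (3,4) at t=1.3252
    y: enter (3,3) at t=2.1637
    x: enter (4,3) at t=2.3604
    x: enter (5,3) at t=3.3957
    x: enter (6,3) at t=4.4310
    x: enter (7,3) at t=5.4663 ← occupied
  → r_2 = 5.4663
beam 3: φ=180°, α=75°
  dir = (cos 75°, sin 75°) = (0.2588, 0.9659); from cell (1,4)
  next x-line at t=1.0818, next y-line at t=0.4555; Δt_x=3.8637, Δt_y=1.0353
    y: enter (1,5) at t=0.4555 ← occupied
  → r_3 = 0.4555
beam 4: φ=270°, α=165°
  dir = (cos 165°, sin 165°) = (-0.9659, 0.2588); from cell (1,4)
  next x-line at t=0.7454, next y-line at t=1.7000; Δt_x=1.0353, Δt_y=3.8637
    x: enter (0,4) at t=0.7454 ← occupied
  → r_4 = 0.7454

ranges = [0.5798, 5.4663, 0.4555, 0.7454]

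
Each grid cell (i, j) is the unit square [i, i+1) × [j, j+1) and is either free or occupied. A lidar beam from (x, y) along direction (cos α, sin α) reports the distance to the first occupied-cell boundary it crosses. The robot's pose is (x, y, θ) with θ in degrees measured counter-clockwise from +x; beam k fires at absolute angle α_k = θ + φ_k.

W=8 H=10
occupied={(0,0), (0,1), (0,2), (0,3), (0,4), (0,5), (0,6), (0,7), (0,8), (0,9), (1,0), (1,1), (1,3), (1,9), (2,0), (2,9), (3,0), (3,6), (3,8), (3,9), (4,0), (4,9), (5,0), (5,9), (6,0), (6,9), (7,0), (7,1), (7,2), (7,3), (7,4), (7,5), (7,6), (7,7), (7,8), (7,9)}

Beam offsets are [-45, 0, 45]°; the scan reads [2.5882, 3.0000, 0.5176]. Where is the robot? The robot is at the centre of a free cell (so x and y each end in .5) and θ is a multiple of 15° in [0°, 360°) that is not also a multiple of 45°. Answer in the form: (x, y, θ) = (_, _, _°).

(x, y, θ) = (2.5, 3.5, 120°)

The pose lattice has 44·16 = 704 candidates. Test each by forward raycasting.
  (6.5, 2.5, 60°): beam 1 = 0.5176 ≠ 2.5882 ✗
  (5.5, 4.5, 330°): beam 1 = 3.6235 ≠ 2.5882 ✗
  (3.5, 4.5, 150°): beam 1 = 1.5529 ≠ 2.5882 ✗
  (2.5, 8.5, 210°): beam 1 = 1.5529 ≠ 2.5882 ✗
  …
  (2.5, 3.5, 120°): r_1=2.5882, r_2=3.0000, r_3=0.5176 — all match ✓
Unique over the lattice → pose = (2.5, 3.5, 120°).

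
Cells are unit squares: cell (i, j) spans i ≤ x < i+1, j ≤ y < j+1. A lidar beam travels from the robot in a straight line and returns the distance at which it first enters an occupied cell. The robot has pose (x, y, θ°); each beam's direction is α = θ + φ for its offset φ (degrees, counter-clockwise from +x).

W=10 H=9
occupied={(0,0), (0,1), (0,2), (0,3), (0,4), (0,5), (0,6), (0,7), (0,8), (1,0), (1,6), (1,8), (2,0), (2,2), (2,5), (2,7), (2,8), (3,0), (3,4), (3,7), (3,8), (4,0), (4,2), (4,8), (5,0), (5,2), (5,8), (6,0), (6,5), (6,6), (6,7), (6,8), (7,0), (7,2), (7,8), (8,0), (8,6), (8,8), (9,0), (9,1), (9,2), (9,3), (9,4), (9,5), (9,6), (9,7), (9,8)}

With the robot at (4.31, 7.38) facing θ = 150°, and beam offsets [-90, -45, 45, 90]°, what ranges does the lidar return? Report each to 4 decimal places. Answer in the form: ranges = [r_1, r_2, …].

beam 1: φ=-90°, α=60°
  d=(0.5000,0.8660)  start (4,7)  tX=1.3800 tY=0.7159  stride 1/|dx|=2.0000 1/|dy|=1.1547
    cross y-line → (4,8), t=0.7159 (wall)
  → r_1 = 0.7159
beam 2: φ=-45°, α=105°
  d=(-0.2588,0.9659)  start (4,7)  tX=1.1977 tY=0.6419  stride 1/|dx|=3.8637 1/|dy|=1.0353
    cross y-line → (4,8), t=0.6419 (wall)
  → r_2 = 0.6419
beam 3: φ=45°, α=195°
  d=(-0.9659,-0.2588)  start (4,7)  tX=0.3209 tY=1.4682  stride 1/|dx|=1.0353 1/|dy|=3.8637
    cross x-line → (3,7), t=0.3209 (wall)
  → r_3 = 0.3209
beam 4: φ=90°, α=240°
  d=(-0.5000,-0.8660)  start (4,7)  tX=0.6200 tY=0.4388  stride 1/|dx|=2.0000 1/|dy|=1.1547
    cross y-line → (4,6), t=0.4388
    cross x-line → (3,6), t=0.6200
    cross y-line → (3,5), t=1.5935
    cross x-line → (2,5), t=2.6200 (wall)
  → r_4 = 2.6200

ranges = [0.7159, 0.6419, 0.3209, 2.6200]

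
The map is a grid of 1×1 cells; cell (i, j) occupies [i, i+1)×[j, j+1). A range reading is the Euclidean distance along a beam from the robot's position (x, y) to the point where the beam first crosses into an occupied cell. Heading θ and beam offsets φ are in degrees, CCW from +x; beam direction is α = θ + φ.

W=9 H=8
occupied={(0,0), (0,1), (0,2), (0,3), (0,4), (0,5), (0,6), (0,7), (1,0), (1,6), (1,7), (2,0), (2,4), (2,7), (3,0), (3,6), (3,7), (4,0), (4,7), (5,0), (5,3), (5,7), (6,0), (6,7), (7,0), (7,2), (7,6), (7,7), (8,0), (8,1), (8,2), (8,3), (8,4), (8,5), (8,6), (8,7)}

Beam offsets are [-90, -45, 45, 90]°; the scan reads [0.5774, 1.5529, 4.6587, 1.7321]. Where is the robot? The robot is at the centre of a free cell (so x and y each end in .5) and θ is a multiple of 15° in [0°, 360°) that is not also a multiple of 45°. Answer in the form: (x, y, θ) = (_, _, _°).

(x, y, θ) = (6.5, 1.5, 30°)

Enumerate (i+0.5, j+0.5, θ) over the 36 free cells and 16 admissible headings. For each, cast all 4 beams and compare to the given ranges.
  (4.5, 6.5, 120°): beam 1 = 1.0000 ≠ 0.5774 ✗
  (7.5, 5.5, 240°): beam 1 = 3.0000 ≠ 0.5774 ✗
  (7.5, 4.5, 165°): beam 1 = 1.5529 ≠ 0.5774 ✗
  (4.5, 6.5, 15°): beam 1 = 2.5882 ≠ 0.5774 ✗
  …
  (6.5, 1.5, 30°): r_1=0.5774, r_2=1.5529, r_3=4.6587, r_4=1.7321 — all match ✓
No second candidate reproduces the full scan.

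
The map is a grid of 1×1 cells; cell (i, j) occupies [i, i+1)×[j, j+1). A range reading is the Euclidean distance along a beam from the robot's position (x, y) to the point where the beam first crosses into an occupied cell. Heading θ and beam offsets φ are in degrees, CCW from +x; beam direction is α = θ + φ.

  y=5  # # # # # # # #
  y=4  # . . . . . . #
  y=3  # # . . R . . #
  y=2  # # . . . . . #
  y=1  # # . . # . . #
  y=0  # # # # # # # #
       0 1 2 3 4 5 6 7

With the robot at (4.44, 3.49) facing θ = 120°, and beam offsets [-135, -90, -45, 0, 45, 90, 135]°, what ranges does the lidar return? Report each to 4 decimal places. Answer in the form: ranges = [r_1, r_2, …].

beam 1: φ=-135°, α=345°
  direction (0.9659, -0.2588); cell (4,3); t to first gridline: x 0.5798, y 1.8932 (then +1.0353 / +3.8637)
    (5,3) via x @ 0.5798
    (6,3) via x @ 1.6150
    (6,2) via y @ 1.8932
    (7,2) via x @ 2.6503  # hit
  → r_1 = 2.6503
beam 2: φ=-90°, α=30°
  direction (0.8660, 0.5000); cell (4,3); t to first gridline: x 0.6466, y 1.0200 (then +1.1547 / +2.0000)
    (5,3) via x @ 0.6466
    (5,4) via y @ 1.0200
    (6,4) via x @ 1.8013
    (7,4) via x @ 2.9560  # hit
  → r_2 = 2.9560
beam 3: φ=-45°, α=75°
  direction (0.2588, 0.9659); cell (4,3); t to first gridline: x 2.1637, y 0.5280 (then +3.8637 / +1.0353)
    (4,4) via y @ 0.5280
    (4,5) via y @ 1.5633  # hit
  → r_3 = 1.5633
beam 4: φ=0°, α=120°
  direction (-0.5000, 0.8660); cell (4,3); t to first gridline: x 0.8800, y 0.5889 (then +2.0000 / +1.1547)
    (4,4) via y @ 0.5889
    (3,4) via x @ 0.8800
    (3,5) via y @ 1.7436  # hit
  → r_4 = 1.7436
beam 5: φ=45°, α=165°
  direction (-0.9659, 0.2588); cell (4,3); t to first gridline: x 0.4555, y 1.9705 (then +1.0353 / +3.8637)
    (3,3) via x @ 0.4555
    (2,3) via x @ 1.4908
    (2,4) via y @ 1.9705
    (1,4) via x @ 2.5261
    (0,4) via x @ 3.5614  # hit
  → r_5 = 3.5614
beam 6: φ=90°, α=210°
  direction (-0.8660, -0.5000); cell (4,3); t to first gridline: x 0.5081, y 0.9800 (then +1.1547 / +2.0000)
    (3,3) via x @ 0.5081
    (3,2) via y @ 0.9800
    (2,2) via x @ 1.6628
    (1,2) via x @ 2.8175  # hit
  → r_6 = 2.8175
beam 7: φ=135°, α=255°
  direction (-0.2588, -0.9659); cell (4,3); t to first gridline: x 1.7000, y 0.5073 (then +3.8637 / +1.0353)
    (4,2) via y @ 0.5073
    (4,1) via y @ 1.5426  # hit
  → r_7 = 1.5426

ranges = [2.6503, 2.9560, 1.5633, 1.7436, 3.5614, 2.8175, 1.5426]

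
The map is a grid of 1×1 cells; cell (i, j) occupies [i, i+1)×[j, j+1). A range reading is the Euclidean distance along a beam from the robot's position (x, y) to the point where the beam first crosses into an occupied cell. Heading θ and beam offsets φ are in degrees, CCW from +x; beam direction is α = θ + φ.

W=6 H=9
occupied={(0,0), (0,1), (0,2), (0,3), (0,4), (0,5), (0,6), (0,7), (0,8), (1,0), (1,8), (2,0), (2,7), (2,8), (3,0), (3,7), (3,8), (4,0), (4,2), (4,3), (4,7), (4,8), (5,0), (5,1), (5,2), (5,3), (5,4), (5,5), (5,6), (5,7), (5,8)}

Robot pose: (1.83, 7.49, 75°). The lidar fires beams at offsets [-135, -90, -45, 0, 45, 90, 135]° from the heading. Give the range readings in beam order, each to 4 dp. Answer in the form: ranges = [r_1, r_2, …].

ranges = [0.3400, 0.1760, 0.1963, 0.5280, 0.5889, 0.8593, 0.9584]

beam 1: φ=-135°, α=300°
  cosα=0.5000 sinα=-0.8660 | (1,7) | tMaxX 0.3400 tMaxY 0.5658 | tΔX 2.0000 tΔY 1.1547
    t=0.3400 [x] (2,7) — stop
  → r_1 = 0.3400
beam 2: φ=-90°, α=345°
  cosα=0.9659 sinα=-0.2588 | (1,7) | tMaxX 0.1760 tMaxY 1.8932 | tΔX 1.0353 tΔY 3.8637
    t=0.1760 [x] (2,7) — stop
  → r_2 = 0.1760
beam 3: φ=-45°, α=30°
  cosα=0.8660 sinα=0.5000 | (1,7) | tMaxX 0.1963 tMaxY 1.0200 | tΔX 1.1547 tΔY 2.0000
    t=0.1963 [x] (2,7) — stop
  → r_3 = 0.1963
beam 4: φ=0°, α=75°
  cosα=0.2588 sinα=0.9659 | (1,7) | tMaxX 0.6568 tMaxY 0.5280 | tΔX 3.8637 tΔY 1.0353
    t=0.5280 [y] (1,8) — stop
  → r_4 = 0.5280
beam 5: φ=45°, α=120°
  cosα=-0.5000 sinα=0.8660 | (1,7) | tMaxX 1.6600 tMaxY 0.5889 | tΔX 2.0000 tΔY 1.1547
    t=0.5889 [y] (1,8) — stop
  → r_5 = 0.5889
beam 6: φ=90°, α=165°
  cosα=-0.9659 sinα=0.2588 | (1,7) | tMaxX 0.8593 tMaxY 1.9705 | tΔX 1.0353 tΔY 3.8637
    t=0.8593 [x] (0,7) — stop
  → r_6 = 0.8593
beam 7: φ=135°, α=210°
  cosα=-0.8660 sinα=-0.5000 | (1,7) | tMaxX 0.9584 tMaxY 0.9800 | tΔX 1.1547 tΔY 2.0000
    t=0.9584 [x] (0,7) — stop
  → r_7 = 0.9584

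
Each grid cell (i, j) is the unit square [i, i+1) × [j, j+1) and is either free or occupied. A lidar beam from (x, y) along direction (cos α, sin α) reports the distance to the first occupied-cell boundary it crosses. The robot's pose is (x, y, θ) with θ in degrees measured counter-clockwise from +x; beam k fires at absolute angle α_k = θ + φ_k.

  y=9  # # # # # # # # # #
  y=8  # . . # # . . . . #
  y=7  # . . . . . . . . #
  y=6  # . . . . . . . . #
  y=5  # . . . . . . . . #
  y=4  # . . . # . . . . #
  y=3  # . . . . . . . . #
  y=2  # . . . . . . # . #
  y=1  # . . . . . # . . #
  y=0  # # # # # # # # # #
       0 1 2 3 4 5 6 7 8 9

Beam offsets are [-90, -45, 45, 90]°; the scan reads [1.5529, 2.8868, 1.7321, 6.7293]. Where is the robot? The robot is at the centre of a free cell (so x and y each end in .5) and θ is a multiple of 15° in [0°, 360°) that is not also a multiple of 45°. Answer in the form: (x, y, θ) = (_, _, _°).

(x, y, θ) = (3.5, 2.5, 15°)

Enumerate (i+0.5, j+0.5, θ) over the 59 free cells and 16 admissible headings. For each, cast all 4 beams and compare to the given ranges.
  (5.5, 7.5, 75°): beam 1 = 3.6235 ≠ 1.5529 ✗
  (2.5, 8.5, 285°): beam 2 = 3.0000 ≠ 2.8868 ✗
  (1.5, 5.5, 240°): beam 1 = 0.5774 ≠ 1.5529 ✗
  (5.5, 3.5, 330°): beam 1 = 2.8868 ≠ 1.5529 ✗
  …
  (3.5, 2.5, 15°): r_1=1.5529, r_2=2.8868, r_3=1.7321, r_4=6.7293 — all match ✓
No second candidate reproduces the full scan.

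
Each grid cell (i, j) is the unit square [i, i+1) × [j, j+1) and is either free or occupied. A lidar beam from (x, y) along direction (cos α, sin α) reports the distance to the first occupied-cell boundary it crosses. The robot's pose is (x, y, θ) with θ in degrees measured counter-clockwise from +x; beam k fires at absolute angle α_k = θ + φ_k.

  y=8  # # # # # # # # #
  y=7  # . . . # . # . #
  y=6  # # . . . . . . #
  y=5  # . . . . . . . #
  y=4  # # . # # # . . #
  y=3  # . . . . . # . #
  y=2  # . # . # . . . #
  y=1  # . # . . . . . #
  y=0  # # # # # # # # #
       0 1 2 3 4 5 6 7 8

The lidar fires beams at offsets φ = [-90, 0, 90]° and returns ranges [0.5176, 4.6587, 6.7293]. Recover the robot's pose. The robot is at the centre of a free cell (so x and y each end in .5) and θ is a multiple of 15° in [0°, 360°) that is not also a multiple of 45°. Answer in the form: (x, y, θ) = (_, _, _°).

Candidates: 38 free-cell centres × 16 headings = 608 poses. Raycast each; keep the one whose scan matches to 4 dp.
  (7.5, 4.5, 30°): beam 1 = 1.0000 ≠ 0.5176 ✗
  (1.5, 2.5, 60°): beam 1 = 0.5774 ≠ 0.5176 ✗
  (5.5, 5.5, 195°): beam 1 = 1.9319 ≠ 0.5176 ✗
  …
  (3.5, 1.5, 15°): r_1=0.5176, r_2=4.6587, r_3=6.7293 — all match ✓
Unique over the lattice → pose = (3.5, 1.5, 15°).

(x, y, θ) = (3.5, 1.5, 15°)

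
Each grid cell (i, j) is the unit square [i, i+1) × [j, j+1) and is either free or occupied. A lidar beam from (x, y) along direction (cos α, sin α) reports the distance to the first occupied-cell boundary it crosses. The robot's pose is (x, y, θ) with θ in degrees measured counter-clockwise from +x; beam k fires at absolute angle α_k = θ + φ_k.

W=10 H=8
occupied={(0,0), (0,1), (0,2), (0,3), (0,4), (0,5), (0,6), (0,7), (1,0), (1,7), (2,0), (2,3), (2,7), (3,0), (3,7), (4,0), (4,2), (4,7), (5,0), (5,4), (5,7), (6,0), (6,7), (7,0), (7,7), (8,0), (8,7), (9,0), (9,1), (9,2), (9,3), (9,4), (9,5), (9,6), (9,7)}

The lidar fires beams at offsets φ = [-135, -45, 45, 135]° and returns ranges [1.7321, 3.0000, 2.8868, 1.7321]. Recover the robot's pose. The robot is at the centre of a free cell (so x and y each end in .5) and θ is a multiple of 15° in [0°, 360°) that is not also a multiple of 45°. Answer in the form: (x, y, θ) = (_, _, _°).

(x, y, θ) = (2.5, 5.5, 285°)

Enumerate (i+0.5, j+0.5, θ) over the 45 free cells and 16 admissible headings. For each, cast all 4 beams and compare to the given ranges.
  (6.5, 1.5, 75°): beam 1 = 0.5774 ≠ 1.7321 ✗
  (3.5, 1.5, 150°): beam 1 = 5.6940 ≠ 1.7321 ✗
  (4.5, 4.5, 240°): beam 1 = 2.5882 ≠ 1.7321 ✗
  (7.5, 1.5, 345°): beam 1 = 1.0000 ≠ 1.7321 ✗
  (4.5, 3.5, 150°): beam 1 = 4.6587 ≠ 1.7321 ✗
  …
  (2.5, 5.5, 285°): r_1=1.7321, r_2=3.0000, r_3=2.8868, r_4=1.7321 — all match ✓
Unique over the lattice → pose = (2.5, 5.5, 285°).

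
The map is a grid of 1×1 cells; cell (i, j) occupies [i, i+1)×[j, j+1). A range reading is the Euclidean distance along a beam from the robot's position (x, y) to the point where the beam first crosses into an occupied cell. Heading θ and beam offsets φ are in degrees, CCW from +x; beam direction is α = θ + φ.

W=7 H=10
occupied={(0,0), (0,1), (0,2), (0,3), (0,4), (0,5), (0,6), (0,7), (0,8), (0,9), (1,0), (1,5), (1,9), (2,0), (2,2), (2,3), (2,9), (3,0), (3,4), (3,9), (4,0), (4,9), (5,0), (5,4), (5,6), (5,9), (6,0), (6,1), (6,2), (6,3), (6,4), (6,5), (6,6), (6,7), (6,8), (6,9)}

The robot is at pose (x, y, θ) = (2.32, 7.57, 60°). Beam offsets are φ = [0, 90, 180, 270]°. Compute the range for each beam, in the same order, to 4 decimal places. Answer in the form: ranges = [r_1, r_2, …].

ranges = [1.6512, 1.5242, 1.8129, 3.0946]

beam 1: φ=0°, α=60°
  cosα=0.5000 sinα=0.8660 | (2,7) | tMaxX 1.3600 tMaxY 0.4965 | tΔX 2.0000 tΔY 1.1547
    t=0.4965 [y] (2,8)
    t=1.3600 [x] (3,8)
    t=1.6512 [y] (3,9) — stop
  → r_1 = 1.6512
beam 2: φ=90°, α=150°
  cosα=-0.8660 sinα=0.5000 | (2,7) | tMaxX 0.3695 tMaxY 0.8600 | tΔX 1.1547 tΔY 2.0000
    t=0.3695 [x] (1,7)
    t=0.8600 [y] (1,8)
    t=1.5242 [x] (0,8) — stop
  → r_2 = 1.5242
beam 3: φ=180°, α=240°
  cosα=-0.5000 sinα=-0.8660 | (2,7) | tMaxX 0.6400 tMaxY 0.6582 | tΔX 2.0000 tΔY 1.1547
    t=0.6400 [x] (1,7)
    t=0.6582 [y] (1,6)
    t=1.8129 [y] (1,5) — stop
  → r_3 = 1.8129
beam 4: φ=270°, α=330°
  cosα=0.8660 sinα=-0.5000 | (2,7) | tMaxX 0.7852 tMaxY 1.1400 | tΔX 1.1547 tΔY 2.0000
    t=0.7852 [x] (3,7)
    t=1.1400 [y] (3,6)
    t=1.9399 [x] (4,6)
    t=3.0946 [x] (5,6) — stop
  → r_4 = 3.0946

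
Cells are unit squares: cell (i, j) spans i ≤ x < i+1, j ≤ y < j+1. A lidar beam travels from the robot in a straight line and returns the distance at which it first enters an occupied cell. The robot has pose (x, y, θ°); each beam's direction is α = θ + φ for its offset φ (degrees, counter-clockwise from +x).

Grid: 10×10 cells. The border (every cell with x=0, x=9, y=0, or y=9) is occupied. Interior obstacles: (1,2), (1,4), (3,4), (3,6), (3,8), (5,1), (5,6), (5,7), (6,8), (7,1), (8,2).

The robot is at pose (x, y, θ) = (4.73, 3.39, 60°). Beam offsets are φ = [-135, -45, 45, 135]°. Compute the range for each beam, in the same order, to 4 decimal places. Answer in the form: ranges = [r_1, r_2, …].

ranges = [1.4390, 4.4206, 2.8205, 2.8263]

beam 1: φ=-135°, α=285°
  direction (0.2588, -0.9659); cell (4,3); t to first gridline: x 1.0432, y 0.4038 (then +3.8637 / +1.0353)
    (4,2) via y @ 0.4038
    (5,2) via x @ 1.0432
    (5,1) via y @ 1.4390  # hit
  → r_1 = 1.4390
beam 2: φ=-45°, α=15°
  direction (0.9659, 0.2588); cell (4,3); t to first gridline: x 0.2795, y 2.3569 (then +1.0353 / +3.8637)
    (5,3) via x @ 0.2795
    (6,3) via x @ 1.3148
    (7,3) via x @ 2.3501
    (7,4) via y @ 2.3569
    (8,4) via x @ 3.3854
    (9,4) via x @ 4.4206  # hit
  → r_2 = 4.4206
beam 3: φ=45°, α=105°
  direction (-0.2588, 0.9659); cell (4,3); t to first gridline: x 2.8205, y 0.6315 (then +3.8637 / +1.0353)
    (4,4) via y @ 0.6315
    (4,5) via y @ 1.6668
    (4,6) via y @ 2.7021
    (3,6) via x @ 2.8205  # hit
  → r_3 = 2.8205
beam 4: φ=135°, α=195°
  direction (-0.9659, -0.2588); cell (4,3); t to first gridline: x 0.7558, y 1.5068 (then +1.0353 / +3.8637)
    (3,3) via x @ 0.7558
    (3,2) via y @ 1.5068
    (2,2) via x @ 1.7910
    (1,2) via x @ 2.8263  # hit
  → r_4 = 2.8263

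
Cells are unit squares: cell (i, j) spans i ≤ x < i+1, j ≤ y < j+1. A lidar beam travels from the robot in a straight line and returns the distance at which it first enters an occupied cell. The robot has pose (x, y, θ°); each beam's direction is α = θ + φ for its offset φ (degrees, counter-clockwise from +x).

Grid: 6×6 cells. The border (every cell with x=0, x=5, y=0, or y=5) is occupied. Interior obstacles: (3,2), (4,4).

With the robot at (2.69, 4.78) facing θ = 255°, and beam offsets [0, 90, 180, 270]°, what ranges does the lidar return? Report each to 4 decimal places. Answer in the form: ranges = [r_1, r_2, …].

ranges = [3.9133, 1.3562, 0.2278, 0.8500]

beam 1: φ=0°, α=255°
  d=(-0.2588,-0.9659)  start (2,4)  tX=2.6660 tY=0.8075  stride 1/|dx|=3.8637 1/|dy|=1.0353
    cross y-line → (2,3), t=0.8075
    cross y-line → (2,2), t=1.8428
    cross x-line → (1,2), t=2.6660
    cross y-line → (1,1), t=2.8781
    cross y-line → (1,0), t=3.9133 (wall)
  → r_1 = 3.9133
beam 2: φ=90°, α=345°
  d=(0.9659,-0.2588)  start (2,4)  tX=0.3209 tY=3.0137  stride 1/|dx|=1.0353 1/|dy|=3.8637
    cross x-line → (3,4), t=0.3209
    cross x-line → (4,4), t=1.3562 (wall)
  → r_2 = 1.3562
beam 3: φ=180°, α=75°
  d=(0.2588,0.9659)  start (2,4)  tX=1.1977 tY=0.2278  stride 1/|dx|=3.8637 1/|dy|=1.0353
    cross y-line → (2,5), t=0.2278 (wall)
  → r_3 = 0.2278
beam 4: φ=270°, α=165°
  d=(-0.9659,0.2588)  start (2,4)  tX=0.7143 tY=0.8500  stride 1/|dx|=1.0353 1/|dy|=3.8637
    cross x-line → (1,4), t=0.7143
    cross y-line → (1,5), t=0.8500 (wall)
  → r_4 = 0.8500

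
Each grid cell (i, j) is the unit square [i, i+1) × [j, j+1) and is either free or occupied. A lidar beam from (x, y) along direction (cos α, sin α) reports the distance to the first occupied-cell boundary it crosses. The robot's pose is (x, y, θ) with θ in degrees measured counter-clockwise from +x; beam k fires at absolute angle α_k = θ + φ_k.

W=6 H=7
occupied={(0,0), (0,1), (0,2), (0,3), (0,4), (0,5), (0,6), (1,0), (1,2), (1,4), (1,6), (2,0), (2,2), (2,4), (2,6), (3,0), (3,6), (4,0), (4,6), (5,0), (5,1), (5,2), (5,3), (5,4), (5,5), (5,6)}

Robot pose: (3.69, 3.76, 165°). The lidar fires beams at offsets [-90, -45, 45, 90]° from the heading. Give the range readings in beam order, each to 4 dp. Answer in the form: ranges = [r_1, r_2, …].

ranges = [2.3190, 1.3800, 1.5200, 2.8574]

beam 1: φ=-90°, α=75°
  direction (0.2588, 0.9659); cell (3,3); t to first gridline: x 1.1977, y 0.2485 (then +3.8637 / +1.0353)
    (3,4) via y @ 0.2485
    (4,4) via x @ 1.1977
    (4,5) via y @ 1.2837
    (4,6) via y @ 2.3190  # hit
  → r_1 = 2.3190
beam 2: φ=-45°, α=120°
  direction (-0.5000, 0.8660); cell (3,3); t to first gridline: x 1.3800, y 0.2771 (then +2.0000 / +1.1547)
    (3,4) via y @ 0.2771
    (2,4) via x @ 1.3800  # hit
  → r_2 = 1.3800
beam 3: φ=45°, α=210°
  direction (-0.8660, -0.5000); cell (3,3); t to first gridline: x 0.7967, y 1.5200 (then +1.1547 / +2.0000)
    (2,3) via x @ 0.7967
    (2,2) via y @ 1.5200  # hit
  → r_3 = 1.5200
beam 4: φ=90°, α=255°
  direction (-0.2588, -0.9659); cell (3,3); t to first gridline: x 2.6660, y 0.7868 (then +3.8637 / +1.0353)
    (3,2) via y @ 0.7868
    (3,1) via y @ 1.8221
    (2,1) via x @ 2.6660
    (2,0) via y @ 2.8574  # hit
  → r_4 = 2.8574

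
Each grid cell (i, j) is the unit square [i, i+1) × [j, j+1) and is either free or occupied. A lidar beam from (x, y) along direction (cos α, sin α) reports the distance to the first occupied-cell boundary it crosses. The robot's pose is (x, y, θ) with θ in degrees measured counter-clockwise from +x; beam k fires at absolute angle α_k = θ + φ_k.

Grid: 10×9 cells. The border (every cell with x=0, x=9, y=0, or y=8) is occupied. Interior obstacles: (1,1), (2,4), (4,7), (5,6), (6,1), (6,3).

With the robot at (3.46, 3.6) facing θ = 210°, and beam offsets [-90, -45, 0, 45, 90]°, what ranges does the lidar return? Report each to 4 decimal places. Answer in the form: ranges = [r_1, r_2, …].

beam 1: φ=-90°, α=120°
  d=(-0.5000,0.8660)  start (3,3)  tX=0.9200 tY=0.4619  stride 1/|dx|=2.0000 1/|dy|=1.1547
    cross y-line → (3,4), t=0.4619
    cross x-line → (2,4), t=0.9200 (wall)
  → r_1 = 0.9200
beam 2: φ=-45°, α=165°
  d=(-0.9659,0.2588)  start (3,3)  tX=0.4762 tY=1.5455  stride 1/|dx|=1.0353 1/|dy|=3.8637
    cross x-line → (2,3), t=0.4762
    cross x-line → (1,3), t=1.5115
    cross y-line → (1,4), t=1.5455
    cross x-line → (0,4), t=2.5468 (wall)
  → r_2 = 2.5468
beam 3: φ=0°, α=210°
  d=(-0.8660,-0.5000)  start (3,3)  tX=0.5312 tY=1.2000  stride 1/|dx|=1.1547 1/|dy|=2.0000
    cross x-line → (2,3), t=0.5312
    cross y-line → (2,2), t=1.2000
    cross x-line → (1,2), t=1.6859
    cross x-line → (0,2), t=2.8406 (wall)
  → r_3 = 2.8406
beam 4: φ=45°, α=255°
  d=(-0.2588,-0.9659)  start (3,3)  tX=1.7773 tY=0.6212  stride 1/|dx|=3.8637 1/|dy|=1.0353
    cross y-line → (3,2), t=0.6212
    cross y-line → (3,1), t=1.6564
    cross x-line → (2,1), t=1.7773
    cross y-line → (2,0), t=2.6917 (wall)
  → r_4 = 2.6917
beam 5: φ=90°, α=300°
  d=(0.5000,-0.8660)  start (3,3)  tX=1.0800 tY=0.6928  stride 1/|dx|=2.0000 1/|dy|=1.1547
    cross y-line → (3,2), t=0.6928
    cross x-line → (4,2), t=1.0800
    cross y-line → (4,1), t=1.8475
    cross y-line → (4,0), t=3.0022 (wall)
  → r_5 = 3.0022

ranges = [0.9200, 2.5468, 2.8406, 2.6917, 3.0022]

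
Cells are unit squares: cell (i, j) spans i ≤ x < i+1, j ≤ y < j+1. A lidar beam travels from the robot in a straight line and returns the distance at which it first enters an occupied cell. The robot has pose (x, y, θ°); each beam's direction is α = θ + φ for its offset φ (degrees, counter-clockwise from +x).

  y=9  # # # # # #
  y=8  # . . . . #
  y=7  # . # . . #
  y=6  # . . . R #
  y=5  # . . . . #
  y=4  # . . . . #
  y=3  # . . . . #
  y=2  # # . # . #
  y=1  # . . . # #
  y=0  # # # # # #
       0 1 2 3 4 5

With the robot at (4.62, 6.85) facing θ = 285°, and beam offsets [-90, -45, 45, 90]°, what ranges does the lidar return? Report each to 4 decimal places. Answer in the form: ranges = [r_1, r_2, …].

ranges = [3.7477, 5.2400, 0.4388, 0.3934]

beam 1: φ=-90°, α=195°
  dir = (cos 195°, sin 195°) = (-0.9659, -0.2588); from cell (4,6)
  next x-line at t=0.6419, next y-line at t=3.2841; Δt_x=1.0353, Δt_y=3.8637
    x: enter (3,6) at t=0.6419
    x: enter (2,6) at t=1.6771
    x: enter (1,6) at t=2.7124
    y: enter (1,5) at t=3.2841
    x: enter (0,5) at t=3.7477 ← occupied
  → r_1 = 3.7477
beam 2: φ=-45°, α=240°
  dir = (cos 240°, sin 240°) = (-0.5000, -0.8660); from cell (4,6)
  next x-line at t=1.2400, next y-line at t=0.9815; Δt_x=2.0000, Δt_y=1.1547
    y: enter (4,5) at t=0.9815
    x: enter (3,5) at t=1.2400
    y: enter (3,4) at t=2.1362
    x: enter (2,4) at t=3.2400
    y: enter (2,3) at t=3.2909
    y: enter (2,2) at t=4.4456
    x: enter (1,2) at t=5.2400 ← occupied
  → r_2 = 5.2400
beam 3: φ=45°, α=330°
  dir = (cos 330°, sin 330°) = (0.8660, -0.5000); from cell (4,6)
  next x-line at t=0.4388, next y-line at t=1.7000; Δt_x=1.1547, Δt_y=2.0000
    x: enter (5,6) at t=0.4388 ← occupied
  → r_3 = 0.4388
beam 4: φ=90°, α=15°
  dir = (cos 15°, sin 15°) = (0.9659, 0.2588); from cell (4,6)
  next x-line at t=0.3934, next y-line at t=0.5796; Δt_x=1.0353, Δt_y=3.8637
    x: enter (5,6) at t=0.3934 ← occupied
  → r_4 = 0.3934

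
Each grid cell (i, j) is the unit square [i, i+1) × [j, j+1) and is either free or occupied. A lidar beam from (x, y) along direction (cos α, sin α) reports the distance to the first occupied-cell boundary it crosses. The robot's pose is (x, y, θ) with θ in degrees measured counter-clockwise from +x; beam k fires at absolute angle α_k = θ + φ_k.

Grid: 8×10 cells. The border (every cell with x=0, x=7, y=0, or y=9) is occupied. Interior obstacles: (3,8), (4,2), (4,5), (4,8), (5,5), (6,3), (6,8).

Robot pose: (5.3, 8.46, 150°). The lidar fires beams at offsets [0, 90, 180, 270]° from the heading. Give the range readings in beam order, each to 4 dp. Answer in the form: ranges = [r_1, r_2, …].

beam 1: φ=0°, α=150°
  d=(-0.8660,0.5000)  start (5,8)  tX=0.3464 tY=1.0800  stride 1/|dx|=1.1547 1/|dy|=2.0000
    cross x-line → (4,8), t=0.3464 (wall)
  → r_1 = 0.3464
beam 2: φ=90°, α=240°
  d=(-0.5000,-0.8660)  start (5,8)  tX=0.6000 tY=0.5312  stride 1/|dx|=2.0000 1/|dy|=1.1547
    cross y-line → (5,7), t=0.5312
    cross x-line → (4,7), t=0.6000
    cross y-line → (4,6), t=1.6859
    cross x-line → (3,6), t=2.6000
    cross y-line → (3,5), t=2.8406
    cross y-line → (3,4), t=3.9953
    cross x-line → (2,4), t=4.6000
    cross y-line → (2,3), t=5.1500
    cross y-line → (2,2), t=6.3047
    cross x-line → (1,2), t=6.6000
    cross y-line → (1,1), t=7.4594
    cross x-line → (0,1), t=8.6000 (wall)
  → r_2 = 8.6000
beam 3: φ=180°, α=330°
  d=(0.8660,-0.5000)  start (5,8)  tX=0.8083 tY=0.9200  stride 1/|dx|=1.1547 1/|dy|=2.0000
    cross x-line → (6,8), t=0.8083 (wall)
  → r_3 = 0.8083
beam 4: φ=270°, α=60°
  d=(0.5000,0.8660)  start (5,8)  tX=1.4000 tY=0.6235  stride 1/|dx|=2.0000 1/|dy|=1.1547
    cross y-line → (5,9), t=0.6235 (wall)
  → r_4 = 0.6235

ranges = [0.3464, 8.6000, 0.8083, 0.6235]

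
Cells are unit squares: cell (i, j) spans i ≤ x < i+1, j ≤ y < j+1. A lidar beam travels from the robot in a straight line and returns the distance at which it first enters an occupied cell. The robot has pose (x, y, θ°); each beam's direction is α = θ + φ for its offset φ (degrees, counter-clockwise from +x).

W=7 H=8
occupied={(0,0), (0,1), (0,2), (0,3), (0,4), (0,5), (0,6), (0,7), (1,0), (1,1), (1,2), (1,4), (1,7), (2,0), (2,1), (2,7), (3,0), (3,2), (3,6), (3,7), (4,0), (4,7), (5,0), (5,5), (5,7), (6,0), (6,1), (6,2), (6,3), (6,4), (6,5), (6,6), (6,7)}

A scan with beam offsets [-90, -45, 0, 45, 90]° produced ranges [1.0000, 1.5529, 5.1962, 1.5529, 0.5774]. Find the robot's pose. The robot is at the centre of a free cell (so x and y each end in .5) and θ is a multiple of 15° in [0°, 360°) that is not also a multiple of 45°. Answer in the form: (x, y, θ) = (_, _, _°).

Candidates: 23 free-cell centres × 16 headings = 368 poses. Raycast each; keep the one whose scan matches to 4 dp.
  (3.5, 4.5, 15°): beam 1 = 1.5529 ≠ 1.0000 ✗
  (4.5, 4.5, 285°): beam 1 = 3.6235 ≠ 1.0000 ✗
  (4.5, 3.5, 30°): beam 1 = 2.8868 ≠ 1.0000 ✗
  (2.5, 5.5, 255°): beam 1 = 1.5529 ≠ 1.0000 ✗
  (4.5, 6.5, 345°): beam 1 = 3.6235 ≠ 1.0000 ✗
  …
  (1.5, 6.5, 330°): r_1=1.0000, r_2=1.5529, r_3=5.1962, r_4=1.5529, r_5=0.5774 — all match ✓
Unique over the lattice → pose = (1.5, 6.5, 330°).

(x, y, θ) = (1.5, 6.5, 330°)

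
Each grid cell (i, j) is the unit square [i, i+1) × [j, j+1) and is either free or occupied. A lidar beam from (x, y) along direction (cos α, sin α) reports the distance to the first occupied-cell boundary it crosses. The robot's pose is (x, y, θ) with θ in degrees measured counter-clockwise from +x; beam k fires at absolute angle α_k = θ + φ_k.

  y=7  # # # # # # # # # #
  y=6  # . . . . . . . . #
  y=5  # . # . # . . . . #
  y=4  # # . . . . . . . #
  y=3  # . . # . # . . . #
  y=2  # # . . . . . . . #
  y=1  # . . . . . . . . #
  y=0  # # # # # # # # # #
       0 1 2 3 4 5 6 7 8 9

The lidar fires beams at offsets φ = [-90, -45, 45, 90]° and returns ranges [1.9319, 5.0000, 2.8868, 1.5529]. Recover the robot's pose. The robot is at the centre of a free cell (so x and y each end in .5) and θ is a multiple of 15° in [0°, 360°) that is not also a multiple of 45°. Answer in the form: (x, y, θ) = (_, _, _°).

Candidates: 42 free-cell centres × 16 headings = 672 poses. Raycast each; keep the one whose scan matches to 4 dp.
  (3.5, 6.5, 165°): beam 1 = 0.5176 ≠ 1.9319 ✗
  (2.5, 4.5, 255°): beam 1 = 0.5176 ≠ 1.9319 ✗
  (8.5, 3.5, 210°): beam 1 = 4.0415 ≠ 1.9319 ✗
  …
  (6.5, 5.5, 345°): r_1=1.9319, r_2=5.0000, r_3=2.8868, r_4=1.5529 — all match ✓
No second candidate reproduces the full scan.

(x, y, θ) = (6.5, 5.5, 345°)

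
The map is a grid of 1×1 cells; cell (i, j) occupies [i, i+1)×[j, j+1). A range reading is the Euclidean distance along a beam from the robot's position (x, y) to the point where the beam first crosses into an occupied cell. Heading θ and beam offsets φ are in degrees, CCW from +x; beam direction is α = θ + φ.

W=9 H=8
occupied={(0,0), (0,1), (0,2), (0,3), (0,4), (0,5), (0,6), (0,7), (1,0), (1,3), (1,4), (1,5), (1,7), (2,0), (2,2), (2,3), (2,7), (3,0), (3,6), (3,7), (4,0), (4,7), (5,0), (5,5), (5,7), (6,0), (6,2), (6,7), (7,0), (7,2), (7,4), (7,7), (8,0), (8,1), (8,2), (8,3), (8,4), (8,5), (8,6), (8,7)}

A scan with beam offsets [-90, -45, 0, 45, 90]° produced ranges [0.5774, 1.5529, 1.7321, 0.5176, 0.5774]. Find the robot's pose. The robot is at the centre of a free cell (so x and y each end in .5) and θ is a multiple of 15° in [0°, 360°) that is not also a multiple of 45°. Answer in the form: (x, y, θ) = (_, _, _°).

The pose lattice has 32·16 = 512 candidates. Test each by forward raycasting.
  (7.5, 1.5, 345°): beam 1 = 0.5176 ≠ 0.5774 ✗
  (5.5, 1.5, 60°): beam 1 = 1.0000 ≠ 0.5774 ✗
  (3.5, 2.5, 210°): beam 1 = 1.0000 ≠ 0.5774 ✗
  (3.5, 5.5, 165°): beam 1 = 0.5176 ≠ 0.5774 ✗
  …
  (1.5, 2.5, 300°): r_1=0.5774, r_2=1.5529, r_3=1.7321, r_4=0.5176, r_5=0.5774 — all match ✓
No second candidate reproduces the full scan.

(x, y, θ) = (1.5, 2.5, 300°)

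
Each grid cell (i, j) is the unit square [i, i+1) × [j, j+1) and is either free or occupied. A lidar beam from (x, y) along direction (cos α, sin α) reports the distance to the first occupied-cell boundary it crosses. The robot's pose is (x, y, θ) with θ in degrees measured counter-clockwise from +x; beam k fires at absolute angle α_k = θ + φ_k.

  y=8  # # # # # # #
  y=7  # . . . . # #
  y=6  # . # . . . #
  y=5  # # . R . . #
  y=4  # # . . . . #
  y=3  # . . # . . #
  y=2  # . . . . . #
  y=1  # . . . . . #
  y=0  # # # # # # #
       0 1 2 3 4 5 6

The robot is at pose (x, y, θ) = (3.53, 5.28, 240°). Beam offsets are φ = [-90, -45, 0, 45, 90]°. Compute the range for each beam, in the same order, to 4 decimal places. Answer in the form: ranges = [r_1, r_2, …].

ranges = [1.4400, 1.5840, 4.9421, 1.3252, 2.8521]

beam 1: φ=-90°, α=150°
  dir = (cos 150°, sin 150°) = (-0.8660, 0.5000); from cell (3,5)
  next x-line at t=0.6120, next y-line at t=1.4400; Δt_x=1.1547, Δt_y=2.0000
    x: enter (2,5) at t=0.6120
    y: enter (2,6) at t=1.4400 ← occupied
  → r_1 = 1.4400
beam 2: φ=-45°, α=195°
  dir = (cos 195°, sin 195°) = (-0.9659, -0.2588); from cell (3,5)
  next x-line at t=0.5487, next y-line at t=1.0818; Δt_x=1.0353, Δt_y=3.8637
    x: enter (2,5) at t=0.5487
    y: enter (2,4) at t=1.0818
    x: enter (1,4) at t=1.5840 ← occupied
  → r_2 = 1.5840
beam 3: φ=0°, α=240°
  dir = (cos 240°, sin 240°) = (-0.5000, -0.8660); from cell (3,5)
  next x-line at t=1.0600, next y-line at t=0.3233; Δt_x=2.0000, Δt_y=1.1547
    y: enter (3,4) at t=0.3233
    x: enter (2,4) at t=1.0600
    y: enter (2,3) at t=1.4780
    y: enter (2,2) at t=2.6327
    x: enter (1,2) at t=3.0600
    y: enter (1,1) at t=3.7874
    y: enter (1,0) at t=4.9421 ← occupied
  → r_3 = 4.9421
beam 4: φ=45°, α=285°
  dir = (cos 285°, sin 285°) = (0.2588, -0.9659); from cell (3,5)
  next x-line at t=1.8159, next y-line at t=0.2899; Δt_x=3.8637, Δt_y=1.0353
    y: enter (3,4) at t=0.2899
    y: enter (3,3) at t=1.3252 ← occupied
  → r_4 = 1.3252
beam 5: φ=90°, α=330°
  dir = (cos 330°, sin 330°) = (0.8660, -0.5000); from cell (3,5)
  next x-line at t=0.5427, next y-line at t=0.5600; Δt_x=1.1547, Δt_y=2.0000
    x: enter (4,5) at t=0.5427
    y: enter (4,4) at t=0.5600
    x: enter (5,4) at t=1.6974
    y: enter (5,3) at t=2.5600
    x: enter (6,3) at t=2.8521 ← occupied
  → r_5 = 2.8521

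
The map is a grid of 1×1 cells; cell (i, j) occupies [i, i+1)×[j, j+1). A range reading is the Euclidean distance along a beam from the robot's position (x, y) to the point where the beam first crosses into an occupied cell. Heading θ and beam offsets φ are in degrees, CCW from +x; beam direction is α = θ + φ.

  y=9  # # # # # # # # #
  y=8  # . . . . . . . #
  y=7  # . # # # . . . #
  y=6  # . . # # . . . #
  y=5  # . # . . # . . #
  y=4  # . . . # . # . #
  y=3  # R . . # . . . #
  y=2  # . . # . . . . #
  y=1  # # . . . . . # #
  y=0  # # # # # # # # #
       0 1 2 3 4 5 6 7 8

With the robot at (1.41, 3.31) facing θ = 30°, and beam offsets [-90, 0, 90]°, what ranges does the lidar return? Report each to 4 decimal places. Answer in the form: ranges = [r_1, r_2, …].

beam 1: φ=-90°, α=300°
  cosα=0.5000 sinα=-0.8660 | (1,3) | tMaxX 1.1800 tMaxY 0.3580 | tΔX 2.0000 tΔY 1.1547
    t=0.3580 [y] (1,2)
    t=1.1800 [x] (2,2)
    t=1.5127 [y] (2,1)
    t=2.6674 [y] (2,0) — stop
  → r_1 = 2.6674
beam 2: φ=0°, α=30°
  cosα=0.8660 sinα=0.5000 | (1,3) | tMaxX 0.6813 tMaxY 1.3800 | tΔX 1.1547 tΔY 2.0000
    t=0.6813 [x] (2,3)
    t=1.3800 [y] (2,4)
    t=1.8360 [x] (3,4)
    t=2.9907 [x] (4,4) — stop
  → r_2 = 2.9907
beam 3: φ=90°, α=120°
  cosα=-0.5000 sinα=0.8660 | (1,3) | tMaxX 0.8200 tMaxY 0.7967 | tΔX 2.0000 tΔY 1.1547
    t=0.7967 [y] (1,4)
    t=0.8200 [x] (0,4) — stop
  → r_3 = 0.8200

ranges = [2.6674, 2.9907, 0.8200]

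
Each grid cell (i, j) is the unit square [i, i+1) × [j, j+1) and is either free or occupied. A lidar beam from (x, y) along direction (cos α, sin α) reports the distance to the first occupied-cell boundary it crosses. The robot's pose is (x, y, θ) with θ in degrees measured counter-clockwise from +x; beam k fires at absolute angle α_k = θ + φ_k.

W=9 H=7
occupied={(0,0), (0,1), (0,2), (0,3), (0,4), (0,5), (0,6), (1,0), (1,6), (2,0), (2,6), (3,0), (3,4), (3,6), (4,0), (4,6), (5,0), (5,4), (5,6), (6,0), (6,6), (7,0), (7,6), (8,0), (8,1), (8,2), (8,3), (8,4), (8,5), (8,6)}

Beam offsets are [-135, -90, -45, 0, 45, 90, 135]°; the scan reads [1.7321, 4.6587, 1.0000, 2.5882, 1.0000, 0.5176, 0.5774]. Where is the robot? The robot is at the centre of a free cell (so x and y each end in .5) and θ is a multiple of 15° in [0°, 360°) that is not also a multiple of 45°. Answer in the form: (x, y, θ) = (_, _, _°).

(x, y, θ) = (2.5, 5.5, 345°)

Enumerate (i+0.5, j+0.5, θ) over the 33 free cells and 16 admissible headings. For each, cast all 7 beams and compare to the given ranges.
  (3.5, 2.5, 345°): beam 1 = 2.8868 ≠ 1.7321 ✗
  (2.5, 3.5, 120°): beam 1 = 5.6940 ≠ 1.7321 ✗
  (5.5, 1.5, 195°): beam 1 = 5.0000 ≠ 1.7321 ✗
  (1.5, 2.5, 30°): beam 1 = 1.5529 ≠ 1.7321 ✗
  …
  (2.5, 5.5, 345°): r_1=1.7321, r_2=4.6587, r_3=1.0000, r_4=2.5882, r_5=1.0000, r_6=0.5176, r_7=0.5774 — all match ✓
Unique over the lattice → pose = (2.5, 5.5, 345°).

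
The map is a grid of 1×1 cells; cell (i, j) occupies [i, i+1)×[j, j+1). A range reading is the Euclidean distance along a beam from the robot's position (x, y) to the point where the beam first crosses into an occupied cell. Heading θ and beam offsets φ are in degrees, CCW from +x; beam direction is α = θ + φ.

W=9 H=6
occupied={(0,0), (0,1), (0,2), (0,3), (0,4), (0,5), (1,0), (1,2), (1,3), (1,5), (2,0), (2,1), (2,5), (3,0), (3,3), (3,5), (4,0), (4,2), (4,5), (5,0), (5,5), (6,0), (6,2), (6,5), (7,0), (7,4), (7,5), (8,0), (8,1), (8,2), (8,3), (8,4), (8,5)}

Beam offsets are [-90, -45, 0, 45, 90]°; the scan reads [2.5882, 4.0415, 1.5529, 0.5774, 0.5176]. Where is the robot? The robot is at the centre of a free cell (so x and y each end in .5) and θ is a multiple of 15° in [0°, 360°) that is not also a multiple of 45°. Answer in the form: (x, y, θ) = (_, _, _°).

(x, y, θ) = (6.5, 4.5, 285°)

Candidates: 21 free-cell centres × 16 headings = 336 poses. Raycast each; keep the one whose scan matches to 4 dp.
  (5.5, 4.5, 195°): beam 1 = 0.5176 ≠ 2.5882 ✗
  (7.5, 1.5, 285°): beam 1 = 1.9319 ≠ 2.5882 ✗
  (3.5, 1.5, 30°): beam 1 = 0.5774 ≠ 2.5882 ✗
  (2.5, 4.5, 30°): beam 1 = 1.0000 ≠ 2.5882 ✗
  (6.5, 1.5, 150°): beam 1 = 0.5774 ≠ 2.5882 ✗
  …
  (6.5, 4.5, 285°): r_1=2.5882, r_2=4.0415, r_3=1.5529, r_4=0.5774, r_5=0.5176 — all match ✓
Unique over the lattice → pose = (6.5, 4.5, 285°).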